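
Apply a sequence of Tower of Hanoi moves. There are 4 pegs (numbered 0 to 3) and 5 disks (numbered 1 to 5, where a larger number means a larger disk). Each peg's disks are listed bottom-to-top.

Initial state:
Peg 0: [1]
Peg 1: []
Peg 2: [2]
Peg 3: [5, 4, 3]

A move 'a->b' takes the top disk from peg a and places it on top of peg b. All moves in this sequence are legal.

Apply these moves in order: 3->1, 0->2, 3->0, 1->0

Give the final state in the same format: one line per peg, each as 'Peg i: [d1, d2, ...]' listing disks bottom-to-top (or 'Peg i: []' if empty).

Answer: Peg 0: [4, 3]
Peg 1: []
Peg 2: [2, 1]
Peg 3: [5]

Derivation:
After move 1 (3->1):
Peg 0: [1]
Peg 1: [3]
Peg 2: [2]
Peg 3: [5, 4]

After move 2 (0->2):
Peg 0: []
Peg 1: [3]
Peg 2: [2, 1]
Peg 3: [5, 4]

After move 3 (3->0):
Peg 0: [4]
Peg 1: [3]
Peg 2: [2, 1]
Peg 3: [5]

After move 4 (1->0):
Peg 0: [4, 3]
Peg 1: []
Peg 2: [2, 1]
Peg 3: [5]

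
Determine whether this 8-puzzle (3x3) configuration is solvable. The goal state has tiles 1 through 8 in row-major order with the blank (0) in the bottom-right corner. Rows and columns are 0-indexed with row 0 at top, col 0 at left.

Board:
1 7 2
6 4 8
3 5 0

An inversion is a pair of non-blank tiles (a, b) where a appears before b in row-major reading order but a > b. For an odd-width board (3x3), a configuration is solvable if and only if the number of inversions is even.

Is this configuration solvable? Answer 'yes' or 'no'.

Answer: no

Derivation:
Inversions (pairs i<j in row-major order where tile[i] > tile[j] > 0): 11
11 is odd, so the puzzle is not solvable.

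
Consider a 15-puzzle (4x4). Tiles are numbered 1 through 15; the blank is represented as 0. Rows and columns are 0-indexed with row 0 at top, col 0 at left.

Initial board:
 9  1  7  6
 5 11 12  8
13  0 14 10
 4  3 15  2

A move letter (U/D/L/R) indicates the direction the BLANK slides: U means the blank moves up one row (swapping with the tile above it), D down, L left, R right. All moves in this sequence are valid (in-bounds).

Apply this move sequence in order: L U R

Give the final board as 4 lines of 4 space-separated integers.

After move 1 (L):
 9  1  7  6
 5 11 12  8
 0 13 14 10
 4  3 15  2

After move 2 (U):
 9  1  7  6
 0 11 12  8
 5 13 14 10
 4  3 15  2

After move 3 (R):
 9  1  7  6
11  0 12  8
 5 13 14 10
 4  3 15  2

Answer:  9  1  7  6
11  0 12  8
 5 13 14 10
 4  3 15  2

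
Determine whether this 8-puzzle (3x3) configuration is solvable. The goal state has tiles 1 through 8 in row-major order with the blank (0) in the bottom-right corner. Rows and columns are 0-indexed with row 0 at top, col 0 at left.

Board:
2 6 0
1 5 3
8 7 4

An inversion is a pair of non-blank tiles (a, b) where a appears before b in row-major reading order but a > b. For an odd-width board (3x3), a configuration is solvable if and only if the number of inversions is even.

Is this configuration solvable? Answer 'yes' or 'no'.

Inversions (pairs i<j in row-major order where tile[i] > tile[j] > 0): 10
10 is even, so the puzzle is solvable.

Answer: yes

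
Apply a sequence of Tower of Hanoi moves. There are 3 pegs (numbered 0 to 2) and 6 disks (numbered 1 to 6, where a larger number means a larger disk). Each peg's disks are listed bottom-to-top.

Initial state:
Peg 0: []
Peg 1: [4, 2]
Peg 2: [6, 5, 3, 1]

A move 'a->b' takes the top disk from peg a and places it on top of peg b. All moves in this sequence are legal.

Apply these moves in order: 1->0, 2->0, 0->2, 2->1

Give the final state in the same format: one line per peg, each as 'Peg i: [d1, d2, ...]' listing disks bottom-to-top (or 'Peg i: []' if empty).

After move 1 (1->0):
Peg 0: [2]
Peg 1: [4]
Peg 2: [6, 5, 3, 1]

After move 2 (2->0):
Peg 0: [2, 1]
Peg 1: [4]
Peg 2: [6, 5, 3]

After move 3 (0->2):
Peg 0: [2]
Peg 1: [4]
Peg 2: [6, 5, 3, 1]

After move 4 (2->1):
Peg 0: [2]
Peg 1: [4, 1]
Peg 2: [6, 5, 3]

Answer: Peg 0: [2]
Peg 1: [4, 1]
Peg 2: [6, 5, 3]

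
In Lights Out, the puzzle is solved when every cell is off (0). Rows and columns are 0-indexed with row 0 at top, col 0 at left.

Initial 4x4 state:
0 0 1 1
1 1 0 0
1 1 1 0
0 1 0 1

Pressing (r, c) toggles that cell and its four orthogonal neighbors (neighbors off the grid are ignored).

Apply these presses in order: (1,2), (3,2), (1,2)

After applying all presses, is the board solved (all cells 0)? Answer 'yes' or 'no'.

Answer: no

Derivation:
After press 1 at (1,2):
0 0 0 1
1 0 1 1
1 1 0 0
0 1 0 1

After press 2 at (3,2):
0 0 0 1
1 0 1 1
1 1 1 0
0 0 1 0

After press 3 at (1,2):
0 0 1 1
1 1 0 0
1 1 0 0
0 0 1 0

Lights still on: 7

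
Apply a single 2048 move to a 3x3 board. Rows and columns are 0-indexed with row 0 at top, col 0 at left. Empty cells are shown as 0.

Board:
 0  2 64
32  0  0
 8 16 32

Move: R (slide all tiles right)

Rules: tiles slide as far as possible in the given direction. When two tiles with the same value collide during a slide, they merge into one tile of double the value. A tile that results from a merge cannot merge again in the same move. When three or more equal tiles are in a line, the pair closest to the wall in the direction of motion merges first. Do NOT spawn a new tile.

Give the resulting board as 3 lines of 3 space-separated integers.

Answer:  0  2 64
 0  0 32
 8 16 32

Derivation:
Slide right:
row 0: [0, 2, 64] -> [0, 2, 64]
row 1: [32, 0, 0] -> [0, 0, 32]
row 2: [8, 16, 32] -> [8, 16, 32]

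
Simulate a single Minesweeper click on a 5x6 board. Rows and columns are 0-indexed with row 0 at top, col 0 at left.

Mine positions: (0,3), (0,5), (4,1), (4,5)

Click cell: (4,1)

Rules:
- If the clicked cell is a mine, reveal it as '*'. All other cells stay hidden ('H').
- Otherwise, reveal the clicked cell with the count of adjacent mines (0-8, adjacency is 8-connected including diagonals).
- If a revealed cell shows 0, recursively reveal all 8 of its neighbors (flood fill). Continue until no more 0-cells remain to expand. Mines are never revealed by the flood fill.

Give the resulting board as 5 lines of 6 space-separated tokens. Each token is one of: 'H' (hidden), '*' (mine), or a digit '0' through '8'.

H H H H H H
H H H H H H
H H H H H H
H H H H H H
H * H H H H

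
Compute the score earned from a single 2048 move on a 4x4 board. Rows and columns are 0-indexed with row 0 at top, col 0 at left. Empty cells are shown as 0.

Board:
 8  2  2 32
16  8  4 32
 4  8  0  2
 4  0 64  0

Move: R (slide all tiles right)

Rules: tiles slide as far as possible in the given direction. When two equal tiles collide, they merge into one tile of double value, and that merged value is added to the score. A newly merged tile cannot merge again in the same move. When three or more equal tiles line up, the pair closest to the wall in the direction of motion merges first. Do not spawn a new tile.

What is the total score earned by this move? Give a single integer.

Slide right:
row 0: [8, 2, 2, 32] -> [0, 8, 4, 32]  score +4 (running 4)
row 1: [16, 8, 4, 32] -> [16, 8, 4, 32]  score +0 (running 4)
row 2: [4, 8, 0, 2] -> [0, 4, 8, 2]  score +0 (running 4)
row 3: [4, 0, 64, 0] -> [0, 0, 4, 64]  score +0 (running 4)
Board after move:
 0  8  4 32
16  8  4 32
 0  4  8  2
 0  0  4 64

Answer: 4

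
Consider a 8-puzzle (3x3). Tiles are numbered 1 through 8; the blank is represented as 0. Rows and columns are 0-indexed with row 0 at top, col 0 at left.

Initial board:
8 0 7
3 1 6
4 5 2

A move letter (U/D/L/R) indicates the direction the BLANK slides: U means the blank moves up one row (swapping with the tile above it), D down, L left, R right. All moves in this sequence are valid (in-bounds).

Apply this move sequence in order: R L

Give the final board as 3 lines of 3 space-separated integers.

Answer: 8 0 7
3 1 6
4 5 2

Derivation:
After move 1 (R):
8 7 0
3 1 6
4 5 2

After move 2 (L):
8 0 7
3 1 6
4 5 2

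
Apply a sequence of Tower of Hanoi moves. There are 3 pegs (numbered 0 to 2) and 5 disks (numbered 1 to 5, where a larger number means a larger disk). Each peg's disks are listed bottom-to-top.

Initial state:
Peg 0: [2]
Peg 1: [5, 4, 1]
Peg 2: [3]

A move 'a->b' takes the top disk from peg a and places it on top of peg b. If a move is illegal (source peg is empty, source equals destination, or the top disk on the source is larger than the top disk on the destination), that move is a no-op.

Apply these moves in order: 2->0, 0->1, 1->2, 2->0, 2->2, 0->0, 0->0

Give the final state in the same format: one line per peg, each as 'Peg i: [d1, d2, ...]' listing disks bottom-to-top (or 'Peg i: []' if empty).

Answer: Peg 0: [2, 1]
Peg 1: [5, 4]
Peg 2: [3]

Derivation:
After move 1 (2->0):
Peg 0: [2]
Peg 1: [5, 4, 1]
Peg 2: [3]

After move 2 (0->1):
Peg 0: [2]
Peg 1: [5, 4, 1]
Peg 2: [3]

After move 3 (1->2):
Peg 0: [2]
Peg 1: [5, 4]
Peg 2: [3, 1]

After move 4 (2->0):
Peg 0: [2, 1]
Peg 1: [5, 4]
Peg 2: [3]

After move 5 (2->2):
Peg 0: [2, 1]
Peg 1: [5, 4]
Peg 2: [3]

After move 6 (0->0):
Peg 0: [2, 1]
Peg 1: [5, 4]
Peg 2: [3]

After move 7 (0->0):
Peg 0: [2, 1]
Peg 1: [5, 4]
Peg 2: [3]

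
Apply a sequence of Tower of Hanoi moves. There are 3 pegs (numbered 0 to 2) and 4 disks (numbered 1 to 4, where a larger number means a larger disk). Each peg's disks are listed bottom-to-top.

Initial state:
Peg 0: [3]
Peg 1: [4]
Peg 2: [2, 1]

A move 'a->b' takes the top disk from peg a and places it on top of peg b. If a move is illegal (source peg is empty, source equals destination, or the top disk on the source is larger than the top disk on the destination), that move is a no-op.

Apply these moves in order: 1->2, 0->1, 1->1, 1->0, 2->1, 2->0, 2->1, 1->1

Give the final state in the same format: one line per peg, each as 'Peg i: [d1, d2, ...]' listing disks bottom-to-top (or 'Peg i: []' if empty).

Answer: Peg 0: [3, 2]
Peg 1: [4, 1]
Peg 2: []

Derivation:
After move 1 (1->2):
Peg 0: [3]
Peg 1: [4]
Peg 2: [2, 1]

After move 2 (0->1):
Peg 0: []
Peg 1: [4, 3]
Peg 2: [2, 1]

After move 3 (1->1):
Peg 0: []
Peg 1: [4, 3]
Peg 2: [2, 1]

After move 4 (1->0):
Peg 0: [3]
Peg 1: [4]
Peg 2: [2, 1]

After move 5 (2->1):
Peg 0: [3]
Peg 1: [4, 1]
Peg 2: [2]

After move 6 (2->0):
Peg 0: [3, 2]
Peg 1: [4, 1]
Peg 2: []

After move 7 (2->1):
Peg 0: [3, 2]
Peg 1: [4, 1]
Peg 2: []

After move 8 (1->1):
Peg 0: [3, 2]
Peg 1: [4, 1]
Peg 2: []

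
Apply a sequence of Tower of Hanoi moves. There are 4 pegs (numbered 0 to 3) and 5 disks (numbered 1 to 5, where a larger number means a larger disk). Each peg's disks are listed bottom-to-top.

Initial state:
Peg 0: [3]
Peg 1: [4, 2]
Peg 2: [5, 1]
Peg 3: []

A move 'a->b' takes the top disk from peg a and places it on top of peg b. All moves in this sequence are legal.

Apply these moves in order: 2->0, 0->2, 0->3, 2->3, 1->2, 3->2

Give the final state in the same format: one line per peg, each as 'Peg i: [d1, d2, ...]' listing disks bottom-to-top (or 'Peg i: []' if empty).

After move 1 (2->0):
Peg 0: [3, 1]
Peg 1: [4, 2]
Peg 2: [5]
Peg 3: []

After move 2 (0->2):
Peg 0: [3]
Peg 1: [4, 2]
Peg 2: [5, 1]
Peg 3: []

After move 3 (0->3):
Peg 0: []
Peg 1: [4, 2]
Peg 2: [5, 1]
Peg 3: [3]

After move 4 (2->3):
Peg 0: []
Peg 1: [4, 2]
Peg 2: [5]
Peg 3: [3, 1]

After move 5 (1->2):
Peg 0: []
Peg 1: [4]
Peg 2: [5, 2]
Peg 3: [3, 1]

After move 6 (3->2):
Peg 0: []
Peg 1: [4]
Peg 2: [5, 2, 1]
Peg 3: [3]

Answer: Peg 0: []
Peg 1: [4]
Peg 2: [5, 2, 1]
Peg 3: [3]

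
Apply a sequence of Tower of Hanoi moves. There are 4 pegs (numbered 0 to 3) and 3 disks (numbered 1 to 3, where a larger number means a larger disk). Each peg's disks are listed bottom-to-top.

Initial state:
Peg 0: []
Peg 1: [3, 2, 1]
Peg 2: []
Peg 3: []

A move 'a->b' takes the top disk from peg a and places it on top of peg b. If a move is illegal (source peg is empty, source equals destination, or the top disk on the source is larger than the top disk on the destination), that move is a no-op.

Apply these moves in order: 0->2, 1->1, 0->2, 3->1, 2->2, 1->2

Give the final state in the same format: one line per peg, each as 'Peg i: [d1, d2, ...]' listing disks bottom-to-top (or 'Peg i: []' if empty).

After move 1 (0->2):
Peg 0: []
Peg 1: [3, 2, 1]
Peg 2: []
Peg 3: []

After move 2 (1->1):
Peg 0: []
Peg 1: [3, 2, 1]
Peg 2: []
Peg 3: []

After move 3 (0->2):
Peg 0: []
Peg 1: [3, 2, 1]
Peg 2: []
Peg 3: []

After move 4 (3->1):
Peg 0: []
Peg 1: [3, 2, 1]
Peg 2: []
Peg 3: []

After move 5 (2->2):
Peg 0: []
Peg 1: [3, 2, 1]
Peg 2: []
Peg 3: []

After move 6 (1->2):
Peg 0: []
Peg 1: [3, 2]
Peg 2: [1]
Peg 3: []

Answer: Peg 0: []
Peg 1: [3, 2]
Peg 2: [1]
Peg 3: []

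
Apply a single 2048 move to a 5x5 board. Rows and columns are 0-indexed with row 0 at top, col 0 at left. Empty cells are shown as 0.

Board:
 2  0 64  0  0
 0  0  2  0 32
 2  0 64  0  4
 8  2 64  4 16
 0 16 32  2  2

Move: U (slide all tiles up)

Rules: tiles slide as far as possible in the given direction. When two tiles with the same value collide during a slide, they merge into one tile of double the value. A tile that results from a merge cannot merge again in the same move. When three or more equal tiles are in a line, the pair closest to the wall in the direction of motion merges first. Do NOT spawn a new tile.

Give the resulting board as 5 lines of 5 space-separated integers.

Answer:   4   2  64   4  32
  8  16   2   2   4
  0   0 128   0  16
  0   0  32   0   2
  0   0   0   0   0

Derivation:
Slide up:
col 0: [2, 0, 2, 8, 0] -> [4, 8, 0, 0, 0]
col 1: [0, 0, 0, 2, 16] -> [2, 16, 0, 0, 0]
col 2: [64, 2, 64, 64, 32] -> [64, 2, 128, 32, 0]
col 3: [0, 0, 0, 4, 2] -> [4, 2, 0, 0, 0]
col 4: [0, 32, 4, 16, 2] -> [32, 4, 16, 2, 0]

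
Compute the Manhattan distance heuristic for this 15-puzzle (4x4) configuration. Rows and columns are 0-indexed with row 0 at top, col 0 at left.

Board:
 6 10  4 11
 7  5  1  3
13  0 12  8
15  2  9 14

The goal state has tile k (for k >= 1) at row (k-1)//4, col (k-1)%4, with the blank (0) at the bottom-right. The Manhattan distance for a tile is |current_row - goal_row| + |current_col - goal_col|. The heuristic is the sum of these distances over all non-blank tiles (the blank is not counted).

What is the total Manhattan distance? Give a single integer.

Tile 6: at (0,0), goal (1,1), distance |0-1|+|0-1| = 2
Tile 10: at (0,1), goal (2,1), distance |0-2|+|1-1| = 2
Tile 4: at (0,2), goal (0,3), distance |0-0|+|2-3| = 1
Tile 11: at (0,3), goal (2,2), distance |0-2|+|3-2| = 3
Tile 7: at (1,0), goal (1,2), distance |1-1|+|0-2| = 2
Tile 5: at (1,1), goal (1,0), distance |1-1|+|1-0| = 1
Tile 1: at (1,2), goal (0,0), distance |1-0|+|2-0| = 3
Tile 3: at (1,3), goal (0,2), distance |1-0|+|3-2| = 2
Tile 13: at (2,0), goal (3,0), distance |2-3|+|0-0| = 1
Tile 12: at (2,2), goal (2,3), distance |2-2|+|2-3| = 1
Tile 8: at (2,3), goal (1,3), distance |2-1|+|3-3| = 1
Tile 15: at (3,0), goal (3,2), distance |3-3|+|0-2| = 2
Tile 2: at (3,1), goal (0,1), distance |3-0|+|1-1| = 3
Tile 9: at (3,2), goal (2,0), distance |3-2|+|2-0| = 3
Tile 14: at (3,3), goal (3,1), distance |3-3|+|3-1| = 2
Sum: 2 + 2 + 1 + 3 + 2 + 1 + 3 + 2 + 1 + 1 + 1 + 2 + 3 + 3 + 2 = 29

Answer: 29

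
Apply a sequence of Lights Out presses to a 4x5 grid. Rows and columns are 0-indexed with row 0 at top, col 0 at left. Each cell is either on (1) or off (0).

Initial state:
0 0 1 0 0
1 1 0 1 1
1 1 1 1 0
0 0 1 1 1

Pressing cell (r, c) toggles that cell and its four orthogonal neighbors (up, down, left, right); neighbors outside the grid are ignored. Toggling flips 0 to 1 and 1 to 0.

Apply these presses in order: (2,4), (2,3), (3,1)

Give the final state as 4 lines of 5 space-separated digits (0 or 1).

After press 1 at (2,4):
0 0 1 0 0
1 1 0 1 0
1 1 1 0 1
0 0 1 1 0

After press 2 at (2,3):
0 0 1 0 0
1 1 0 0 0
1 1 0 1 0
0 0 1 0 0

After press 3 at (3,1):
0 0 1 0 0
1 1 0 0 0
1 0 0 1 0
1 1 0 0 0

Answer: 0 0 1 0 0
1 1 0 0 0
1 0 0 1 0
1 1 0 0 0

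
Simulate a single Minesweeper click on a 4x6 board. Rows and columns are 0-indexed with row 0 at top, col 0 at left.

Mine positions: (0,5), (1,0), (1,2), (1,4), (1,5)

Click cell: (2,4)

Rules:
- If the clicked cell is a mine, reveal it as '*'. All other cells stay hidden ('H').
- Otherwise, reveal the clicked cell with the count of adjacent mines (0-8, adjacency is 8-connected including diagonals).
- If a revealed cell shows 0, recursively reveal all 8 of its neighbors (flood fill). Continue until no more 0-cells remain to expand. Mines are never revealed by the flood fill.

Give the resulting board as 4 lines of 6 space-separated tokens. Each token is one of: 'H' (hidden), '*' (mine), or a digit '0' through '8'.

H H H H H H
H H H H H H
H H H H 2 H
H H H H H H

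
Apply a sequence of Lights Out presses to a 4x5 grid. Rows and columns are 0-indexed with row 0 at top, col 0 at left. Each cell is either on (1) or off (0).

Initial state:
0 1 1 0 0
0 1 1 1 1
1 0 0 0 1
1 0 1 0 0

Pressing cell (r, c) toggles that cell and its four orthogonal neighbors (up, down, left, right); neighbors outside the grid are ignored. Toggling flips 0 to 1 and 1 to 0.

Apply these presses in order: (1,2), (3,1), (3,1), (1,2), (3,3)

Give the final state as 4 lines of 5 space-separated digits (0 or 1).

Answer: 0 1 1 0 0
0 1 1 1 1
1 0 0 1 1
1 0 0 1 1

Derivation:
After press 1 at (1,2):
0 1 0 0 0
0 0 0 0 1
1 0 1 0 1
1 0 1 0 0

After press 2 at (3,1):
0 1 0 0 0
0 0 0 0 1
1 1 1 0 1
0 1 0 0 0

After press 3 at (3,1):
0 1 0 0 0
0 0 0 0 1
1 0 1 0 1
1 0 1 0 0

After press 4 at (1,2):
0 1 1 0 0
0 1 1 1 1
1 0 0 0 1
1 0 1 0 0

After press 5 at (3,3):
0 1 1 0 0
0 1 1 1 1
1 0 0 1 1
1 0 0 1 1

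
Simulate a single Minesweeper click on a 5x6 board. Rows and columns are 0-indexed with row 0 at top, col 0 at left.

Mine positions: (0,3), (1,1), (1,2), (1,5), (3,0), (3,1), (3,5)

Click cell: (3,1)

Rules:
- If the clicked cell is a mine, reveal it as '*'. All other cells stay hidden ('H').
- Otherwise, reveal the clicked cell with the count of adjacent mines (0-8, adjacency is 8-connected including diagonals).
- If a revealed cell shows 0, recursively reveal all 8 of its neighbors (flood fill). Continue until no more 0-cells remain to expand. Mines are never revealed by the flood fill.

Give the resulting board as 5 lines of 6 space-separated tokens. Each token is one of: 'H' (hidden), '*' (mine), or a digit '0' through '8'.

H H H H H H
H H H H H H
H H H H H H
H * H H H H
H H H H H H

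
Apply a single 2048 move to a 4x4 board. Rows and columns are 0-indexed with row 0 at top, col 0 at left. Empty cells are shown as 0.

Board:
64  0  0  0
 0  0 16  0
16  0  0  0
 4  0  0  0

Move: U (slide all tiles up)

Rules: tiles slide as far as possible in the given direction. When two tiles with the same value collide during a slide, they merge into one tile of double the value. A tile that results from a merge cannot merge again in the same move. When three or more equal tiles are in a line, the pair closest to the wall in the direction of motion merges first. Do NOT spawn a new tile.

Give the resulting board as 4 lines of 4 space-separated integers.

Slide up:
col 0: [64, 0, 16, 4] -> [64, 16, 4, 0]
col 1: [0, 0, 0, 0] -> [0, 0, 0, 0]
col 2: [0, 16, 0, 0] -> [16, 0, 0, 0]
col 3: [0, 0, 0, 0] -> [0, 0, 0, 0]

Answer: 64  0 16  0
16  0  0  0
 4  0  0  0
 0  0  0  0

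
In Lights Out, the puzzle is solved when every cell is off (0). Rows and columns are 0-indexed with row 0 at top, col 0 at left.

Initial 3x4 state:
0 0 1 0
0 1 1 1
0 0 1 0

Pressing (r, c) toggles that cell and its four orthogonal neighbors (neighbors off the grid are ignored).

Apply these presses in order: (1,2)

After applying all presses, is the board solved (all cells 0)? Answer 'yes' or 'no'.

After press 1 at (1,2):
0 0 0 0
0 0 0 0
0 0 0 0

Lights still on: 0

Answer: yes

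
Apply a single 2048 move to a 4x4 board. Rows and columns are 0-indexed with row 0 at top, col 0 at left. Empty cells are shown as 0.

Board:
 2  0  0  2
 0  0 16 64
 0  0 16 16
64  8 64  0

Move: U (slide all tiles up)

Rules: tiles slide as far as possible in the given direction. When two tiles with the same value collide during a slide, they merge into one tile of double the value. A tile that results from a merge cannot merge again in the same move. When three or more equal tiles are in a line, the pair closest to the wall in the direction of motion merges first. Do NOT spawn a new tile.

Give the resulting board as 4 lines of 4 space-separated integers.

Answer:  2  8 32  2
64  0 64 64
 0  0  0 16
 0  0  0  0

Derivation:
Slide up:
col 0: [2, 0, 0, 64] -> [2, 64, 0, 0]
col 1: [0, 0, 0, 8] -> [8, 0, 0, 0]
col 2: [0, 16, 16, 64] -> [32, 64, 0, 0]
col 3: [2, 64, 16, 0] -> [2, 64, 16, 0]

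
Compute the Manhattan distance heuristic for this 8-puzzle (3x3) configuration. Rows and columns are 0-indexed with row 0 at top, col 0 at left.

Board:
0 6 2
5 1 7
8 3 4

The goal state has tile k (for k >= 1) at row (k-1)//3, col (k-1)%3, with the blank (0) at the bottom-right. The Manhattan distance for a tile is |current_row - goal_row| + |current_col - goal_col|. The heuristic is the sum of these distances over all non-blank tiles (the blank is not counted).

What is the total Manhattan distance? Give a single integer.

Answer: 16

Derivation:
Tile 6: at (0,1), goal (1,2), distance |0-1|+|1-2| = 2
Tile 2: at (0,2), goal (0,1), distance |0-0|+|2-1| = 1
Tile 5: at (1,0), goal (1,1), distance |1-1|+|0-1| = 1
Tile 1: at (1,1), goal (0,0), distance |1-0|+|1-0| = 2
Tile 7: at (1,2), goal (2,0), distance |1-2|+|2-0| = 3
Tile 8: at (2,0), goal (2,1), distance |2-2|+|0-1| = 1
Tile 3: at (2,1), goal (0,2), distance |2-0|+|1-2| = 3
Tile 4: at (2,2), goal (1,0), distance |2-1|+|2-0| = 3
Sum: 2 + 1 + 1 + 2 + 3 + 1 + 3 + 3 = 16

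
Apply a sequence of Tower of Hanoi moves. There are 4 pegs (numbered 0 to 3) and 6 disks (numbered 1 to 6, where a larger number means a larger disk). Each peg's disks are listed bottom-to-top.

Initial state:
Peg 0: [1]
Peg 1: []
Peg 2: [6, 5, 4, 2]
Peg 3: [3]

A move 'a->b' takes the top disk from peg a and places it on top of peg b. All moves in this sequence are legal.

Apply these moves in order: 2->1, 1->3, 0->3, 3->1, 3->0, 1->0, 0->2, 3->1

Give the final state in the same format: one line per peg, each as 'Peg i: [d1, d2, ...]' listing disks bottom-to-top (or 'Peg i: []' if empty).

Answer: Peg 0: [2]
Peg 1: [3]
Peg 2: [6, 5, 4, 1]
Peg 3: []

Derivation:
After move 1 (2->1):
Peg 0: [1]
Peg 1: [2]
Peg 2: [6, 5, 4]
Peg 3: [3]

After move 2 (1->3):
Peg 0: [1]
Peg 1: []
Peg 2: [6, 5, 4]
Peg 3: [3, 2]

After move 3 (0->3):
Peg 0: []
Peg 1: []
Peg 2: [6, 5, 4]
Peg 3: [3, 2, 1]

After move 4 (3->1):
Peg 0: []
Peg 1: [1]
Peg 2: [6, 5, 4]
Peg 3: [3, 2]

After move 5 (3->0):
Peg 0: [2]
Peg 1: [1]
Peg 2: [6, 5, 4]
Peg 3: [3]

After move 6 (1->0):
Peg 0: [2, 1]
Peg 1: []
Peg 2: [6, 5, 4]
Peg 3: [3]

After move 7 (0->2):
Peg 0: [2]
Peg 1: []
Peg 2: [6, 5, 4, 1]
Peg 3: [3]

After move 8 (3->1):
Peg 0: [2]
Peg 1: [3]
Peg 2: [6, 5, 4, 1]
Peg 3: []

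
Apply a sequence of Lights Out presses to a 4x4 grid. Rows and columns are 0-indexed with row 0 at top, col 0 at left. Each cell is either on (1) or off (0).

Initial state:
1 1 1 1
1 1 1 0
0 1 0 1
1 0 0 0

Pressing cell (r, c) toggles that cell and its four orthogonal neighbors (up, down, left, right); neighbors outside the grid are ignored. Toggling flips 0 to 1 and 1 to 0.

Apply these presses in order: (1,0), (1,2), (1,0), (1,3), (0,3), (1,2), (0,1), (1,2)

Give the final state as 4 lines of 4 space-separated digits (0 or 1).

Answer: 0 0 0 1
1 1 1 1
0 1 1 0
1 0 0 0

Derivation:
After press 1 at (1,0):
0 1 1 1
0 0 1 0
1 1 0 1
1 0 0 0

After press 2 at (1,2):
0 1 0 1
0 1 0 1
1 1 1 1
1 0 0 0

After press 3 at (1,0):
1 1 0 1
1 0 0 1
0 1 1 1
1 0 0 0

After press 4 at (1,3):
1 1 0 0
1 0 1 0
0 1 1 0
1 0 0 0

After press 5 at (0,3):
1 1 1 1
1 0 1 1
0 1 1 0
1 0 0 0

After press 6 at (1,2):
1 1 0 1
1 1 0 0
0 1 0 0
1 0 0 0

After press 7 at (0,1):
0 0 1 1
1 0 0 0
0 1 0 0
1 0 0 0

After press 8 at (1,2):
0 0 0 1
1 1 1 1
0 1 1 0
1 0 0 0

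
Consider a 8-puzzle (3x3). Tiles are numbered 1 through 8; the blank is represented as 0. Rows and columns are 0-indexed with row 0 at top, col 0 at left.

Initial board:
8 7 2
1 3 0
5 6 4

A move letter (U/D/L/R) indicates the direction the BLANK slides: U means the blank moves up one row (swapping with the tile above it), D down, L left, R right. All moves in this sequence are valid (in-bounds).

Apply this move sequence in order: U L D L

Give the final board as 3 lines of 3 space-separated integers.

Answer: 8 3 7
0 1 2
5 6 4

Derivation:
After move 1 (U):
8 7 0
1 3 2
5 6 4

After move 2 (L):
8 0 7
1 3 2
5 6 4

After move 3 (D):
8 3 7
1 0 2
5 6 4

After move 4 (L):
8 3 7
0 1 2
5 6 4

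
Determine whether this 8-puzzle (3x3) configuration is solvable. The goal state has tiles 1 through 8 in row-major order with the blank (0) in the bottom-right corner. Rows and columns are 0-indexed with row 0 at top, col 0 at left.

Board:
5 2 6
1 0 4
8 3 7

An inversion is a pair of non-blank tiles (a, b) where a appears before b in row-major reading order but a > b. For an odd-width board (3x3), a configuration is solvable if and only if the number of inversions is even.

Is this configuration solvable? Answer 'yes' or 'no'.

Inversions (pairs i<j in row-major order where tile[i] > tile[j] > 0): 11
11 is odd, so the puzzle is not solvable.

Answer: no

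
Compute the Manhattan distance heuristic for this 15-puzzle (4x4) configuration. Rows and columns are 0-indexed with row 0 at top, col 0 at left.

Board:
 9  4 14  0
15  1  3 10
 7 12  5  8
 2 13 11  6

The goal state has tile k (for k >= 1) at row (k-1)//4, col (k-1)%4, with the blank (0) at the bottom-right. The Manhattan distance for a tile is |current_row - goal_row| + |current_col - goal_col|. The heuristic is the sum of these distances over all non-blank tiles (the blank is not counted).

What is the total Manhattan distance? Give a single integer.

Answer: 37

Derivation:
Tile 9: at (0,0), goal (2,0), distance |0-2|+|0-0| = 2
Tile 4: at (0,1), goal (0,3), distance |0-0|+|1-3| = 2
Tile 14: at (0,2), goal (3,1), distance |0-3|+|2-1| = 4
Tile 15: at (1,0), goal (3,2), distance |1-3|+|0-2| = 4
Tile 1: at (1,1), goal (0,0), distance |1-0|+|1-0| = 2
Tile 3: at (1,2), goal (0,2), distance |1-0|+|2-2| = 1
Tile 10: at (1,3), goal (2,1), distance |1-2|+|3-1| = 3
Tile 7: at (2,0), goal (1,2), distance |2-1|+|0-2| = 3
Tile 12: at (2,1), goal (2,3), distance |2-2|+|1-3| = 2
Tile 5: at (2,2), goal (1,0), distance |2-1|+|2-0| = 3
Tile 8: at (2,3), goal (1,3), distance |2-1|+|3-3| = 1
Tile 2: at (3,0), goal (0,1), distance |3-0|+|0-1| = 4
Tile 13: at (3,1), goal (3,0), distance |3-3|+|1-0| = 1
Tile 11: at (3,2), goal (2,2), distance |3-2|+|2-2| = 1
Tile 6: at (3,3), goal (1,1), distance |3-1|+|3-1| = 4
Sum: 2 + 2 + 4 + 4 + 2 + 1 + 3 + 3 + 2 + 3 + 1 + 4 + 1 + 1 + 4 = 37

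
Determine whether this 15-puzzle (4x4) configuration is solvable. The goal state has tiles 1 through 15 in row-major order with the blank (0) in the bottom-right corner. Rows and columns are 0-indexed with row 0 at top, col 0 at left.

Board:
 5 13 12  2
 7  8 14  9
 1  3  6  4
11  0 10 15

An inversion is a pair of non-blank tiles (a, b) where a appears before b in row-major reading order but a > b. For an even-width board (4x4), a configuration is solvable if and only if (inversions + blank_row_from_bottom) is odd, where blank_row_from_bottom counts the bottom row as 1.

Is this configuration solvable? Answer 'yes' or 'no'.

Answer: no

Derivation:
Inversions: 47
Blank is in row 3 (0-indexed from top), which is row 1 counting from the bottom (bottom = 1).
47 + 1 = 48, which is even, so the puzzle is not solvable.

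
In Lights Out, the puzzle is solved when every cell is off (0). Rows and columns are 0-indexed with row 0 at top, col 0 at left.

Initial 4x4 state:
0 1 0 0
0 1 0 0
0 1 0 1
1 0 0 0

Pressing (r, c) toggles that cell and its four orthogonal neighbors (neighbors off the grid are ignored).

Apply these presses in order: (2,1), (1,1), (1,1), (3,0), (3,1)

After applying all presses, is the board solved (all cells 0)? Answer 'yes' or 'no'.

After press 1 at (2,1):
0 1 0 0
0 0 0 0
1 0 1 1
1 1 0 0

After press 2 at (1,1):
0 0 0 0
1 1 1 0
1 1 1 1
1 1 0 0

After press 3 at (1,1):
0 1 0 0
0 0 0 0
1 0 1 1
1 1 0 0

After press 4 at (3,0):
0 1 0 0
0 0 0 0
0 0 1 1
0 0 0 0

After press 5 at (3,1):
0 1 0 0
0 0 0 0
0 1 1 1
1 1 1 0

Lights still on: 7

Answer: no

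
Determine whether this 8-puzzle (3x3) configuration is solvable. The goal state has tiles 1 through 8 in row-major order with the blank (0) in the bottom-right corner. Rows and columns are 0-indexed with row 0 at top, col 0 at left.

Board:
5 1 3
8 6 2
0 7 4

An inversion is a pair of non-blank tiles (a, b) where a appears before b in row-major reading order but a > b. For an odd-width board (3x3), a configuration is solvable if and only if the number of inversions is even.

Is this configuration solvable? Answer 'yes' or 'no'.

Inversions (pairs i<j in row-major order where tile[i] > tile[j] > 0): 12
12 is even, so the puzzle is solvable.

Answer: yes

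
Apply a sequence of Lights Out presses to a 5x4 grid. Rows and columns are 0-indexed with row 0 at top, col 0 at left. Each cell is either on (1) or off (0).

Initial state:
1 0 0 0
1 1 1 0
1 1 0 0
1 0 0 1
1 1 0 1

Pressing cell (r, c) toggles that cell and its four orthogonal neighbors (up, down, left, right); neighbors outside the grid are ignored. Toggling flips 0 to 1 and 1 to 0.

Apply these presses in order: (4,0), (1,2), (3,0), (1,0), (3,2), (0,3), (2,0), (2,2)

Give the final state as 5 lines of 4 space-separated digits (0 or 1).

Answer: 0 0 0 1
1 1 1 0
0 1 1 1
0 0 0 0
1 0 1 1

Derivation:
After press 1 at (4,0):
1 0 0 0
1 1 1 0
1 1 0 0
0 0 0 1
0 0 0 1

After press 2 at (1,2):
1 0 1 0
1 0 0 1
1 1 1 0
0 0 0 1
0 0 0 1

After press 3 at (3,0):
1 0 1 0
1 0 0 1
0 1 1 0
1 1 0 1
1 0 0 1

After press 4 at (1,0):
0 0 1 0
0 1 0 1
1 1 1 0
1 1 0 1
1 0 0 1

After press 5 at (3,2):
0 0 1 0
0 1 0 1
1 1 0 0
1 0 1 0
1 0 1 1

After press 6 at (0,3):
0 0 0 1
0 1 0 0
1 1 0 0
1 0 1 0
1 0 1 1

After press 7 at (2,0):
0 0 0 1
1 1 0 0
0 0 0 0
0 0 1 0
1 0 1 1

After press 8 at (2,2):
0 0 0 1
1 1 1 0
0 1 1 1
0 0 0 0
1 0 1 1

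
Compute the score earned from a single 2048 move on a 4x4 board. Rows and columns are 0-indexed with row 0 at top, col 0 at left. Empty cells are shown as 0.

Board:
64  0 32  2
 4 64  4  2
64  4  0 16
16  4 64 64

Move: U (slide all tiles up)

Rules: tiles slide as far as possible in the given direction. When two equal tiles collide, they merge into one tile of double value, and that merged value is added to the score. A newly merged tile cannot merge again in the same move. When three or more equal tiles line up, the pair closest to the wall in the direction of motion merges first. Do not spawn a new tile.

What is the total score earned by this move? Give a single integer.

Answer: 12

Derivation:
Slide up:
col 0: [64, 4, 64, 16] -> [64, 4, 64, 16]  score +0 (running 0)
col 1: [0, 64, 4, 4] -> [64, 8, 0, 0]  score +8 (running 8)
col 2: [32, 4, 0, 64] -> [32, 4, 64, 0]  score +0 (running 8)
col 3: [2, 2, 16, 64] -> [4, 16, 64, 0]  score +4 (running 12)
Board after move:
64 64 32  4
 4  8  4 16
64  0 64 64
16  0  0  0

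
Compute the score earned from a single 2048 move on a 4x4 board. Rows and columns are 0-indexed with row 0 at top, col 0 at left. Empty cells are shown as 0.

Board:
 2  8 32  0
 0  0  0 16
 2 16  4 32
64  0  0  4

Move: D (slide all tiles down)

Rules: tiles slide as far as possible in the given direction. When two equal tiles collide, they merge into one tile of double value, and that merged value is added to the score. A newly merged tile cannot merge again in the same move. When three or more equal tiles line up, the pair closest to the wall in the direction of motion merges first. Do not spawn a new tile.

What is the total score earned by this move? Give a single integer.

Answer: 4

Derivation:
Slide down:
col 0: [2, 0, 2, 64] -> [0, 0, 4, 64]  score +4 (running 4)
col 1: [8, 0, 16, 0] -> [0, 0, 8, 16]  score +0 (running 4)
col 2: [32, 0, 4, 0] -> [0, 0, 32, 4]  score +0 (running 4)
col 3: [0, 16, 32, 4] -> [0, 16, 32, 4]  score +0 (running 4)
Board after move:
 0  0  0  0
 0  0  0 16
 4  8 32 32
64 16  4  4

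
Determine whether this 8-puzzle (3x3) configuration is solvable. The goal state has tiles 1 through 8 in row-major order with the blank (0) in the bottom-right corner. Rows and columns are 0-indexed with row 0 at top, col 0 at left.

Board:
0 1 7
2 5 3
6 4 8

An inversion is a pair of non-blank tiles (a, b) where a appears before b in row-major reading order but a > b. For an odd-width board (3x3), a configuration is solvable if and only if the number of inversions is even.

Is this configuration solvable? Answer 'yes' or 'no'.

Answer: yes

Derivation:
Inversions (pairs i<j in row-major order where tile[i] > tile[j] > 0): 8
8 is even, so the puzzle is solvable.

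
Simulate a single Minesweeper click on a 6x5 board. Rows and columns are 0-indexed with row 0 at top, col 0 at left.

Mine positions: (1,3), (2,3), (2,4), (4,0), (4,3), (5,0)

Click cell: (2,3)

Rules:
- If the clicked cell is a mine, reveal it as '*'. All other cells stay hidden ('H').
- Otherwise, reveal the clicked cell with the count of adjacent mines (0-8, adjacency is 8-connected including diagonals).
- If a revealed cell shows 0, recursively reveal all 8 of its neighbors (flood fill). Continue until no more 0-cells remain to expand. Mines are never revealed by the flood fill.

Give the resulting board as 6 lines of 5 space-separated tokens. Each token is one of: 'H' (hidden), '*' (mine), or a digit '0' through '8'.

H H H H H
H H H H H
H H H * H
H H H H H
H H H H H
H H H H H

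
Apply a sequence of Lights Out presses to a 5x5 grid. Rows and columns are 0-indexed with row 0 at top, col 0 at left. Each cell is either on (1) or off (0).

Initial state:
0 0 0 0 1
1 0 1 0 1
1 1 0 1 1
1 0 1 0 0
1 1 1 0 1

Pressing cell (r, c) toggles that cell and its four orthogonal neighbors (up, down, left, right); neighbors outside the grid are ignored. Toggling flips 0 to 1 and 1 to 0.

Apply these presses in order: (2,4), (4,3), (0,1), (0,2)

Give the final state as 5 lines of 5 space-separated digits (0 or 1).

Answer: 1 0 0 1 1
1 1 0 0 0
1 1 0 0 0
1 0 1 1 1
1 1 0 1 0

Derivation:
After press 1 at (2,4):
0 0 0 0 1
1 0 1 0 0
1 1 0 0 0
1 0 1 0 1
1 1 1 0 1

After press 2 at (4,3):
0 0 0 0 1
1 0 1 0 0
1 1 0 0 0
1 0 1 1 1
1 1 0 1 0

After press 3 at (0,1):
1 1 1 0 1
1 1 1 0 0
1 1 0 0 0
1 0 1 1 1
1 1 0 1 0

After press 4 at (0,2):
1 0 0 1 1
1 1 0 0 0
1 1 0 0 0
1 0 1 1 1
1 1 0 1 0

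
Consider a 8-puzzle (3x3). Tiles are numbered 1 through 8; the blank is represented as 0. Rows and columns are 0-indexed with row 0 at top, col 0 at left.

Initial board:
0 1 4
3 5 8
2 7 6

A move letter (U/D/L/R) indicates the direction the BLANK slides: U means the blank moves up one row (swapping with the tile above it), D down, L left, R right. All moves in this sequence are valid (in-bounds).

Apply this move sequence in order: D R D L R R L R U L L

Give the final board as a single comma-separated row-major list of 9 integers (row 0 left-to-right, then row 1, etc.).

After move 1 (D):
3 1 4
0 5 8
2 7 6

After move 2 (R):
3 1 4
5 0 8
2 7 6

After move 3 (D):
3 1 4
5 7 8
2 0 6

After move 4 (L):
3 1 4
5 7 8
0 2 6

After move 5 (R):
3 1 4
5 7 8
2 0 6

After move 6 (R):
3 1 4
5 7 8
2 6 0

After move 7 (L):
3 1 4
5 7 8
2 0 6

After move 8 (R):
3 1 4
5 7 8
2 6 0

After move 9 (U):
3 1 4
5 7 0
2 6 8

After move 10 (L):
3 1 4
5 0 7
2 6 8

After move 11 (L):
3 1 4
0 5 7
2 6 8

Answer: 3, 1, 4, 0, 5, 7, 2, 6, 8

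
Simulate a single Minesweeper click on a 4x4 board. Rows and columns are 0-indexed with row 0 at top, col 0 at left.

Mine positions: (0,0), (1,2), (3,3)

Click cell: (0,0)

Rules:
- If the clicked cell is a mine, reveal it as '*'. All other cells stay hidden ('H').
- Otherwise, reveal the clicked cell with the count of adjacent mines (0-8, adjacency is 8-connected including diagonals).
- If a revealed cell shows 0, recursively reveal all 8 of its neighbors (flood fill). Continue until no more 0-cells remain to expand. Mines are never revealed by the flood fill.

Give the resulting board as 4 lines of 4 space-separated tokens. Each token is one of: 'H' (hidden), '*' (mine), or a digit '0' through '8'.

* H H H
H H H H
H H H H
H H H H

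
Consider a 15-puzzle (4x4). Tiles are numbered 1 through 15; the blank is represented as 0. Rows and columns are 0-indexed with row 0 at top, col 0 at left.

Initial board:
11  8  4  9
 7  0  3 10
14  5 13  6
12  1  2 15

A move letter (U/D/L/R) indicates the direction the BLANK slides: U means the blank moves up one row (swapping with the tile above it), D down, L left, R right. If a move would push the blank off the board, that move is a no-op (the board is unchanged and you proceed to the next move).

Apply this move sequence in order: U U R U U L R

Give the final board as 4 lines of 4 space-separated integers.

After move 1 (U):
11  0  4  9
 7  8  3 10
14  5 13  6
12  1  2 15

After move 2 (U):
11  0  4  9
 7  8  3 10
14  5 13  6
12  1  2 15

After move 3 (R):
11  4  0  9
 7  8  3 10
14  5 13  6
12  1  2 15

After move 4 (U):
11  4  0  9
 7  8  3 10
14  5 13  6
12  1  2 15

After move 5 (U):
11  4  0  9
 7  8  3 10
14  5 13  6
12  1  2 15

After move 6 (L):
11  0  4  9
 7  8  3 10
14  5 13  6
12  1  2 15

After move 7 (R):
11  4  0  9
 7  8  3 10
14  5 13  6
12  1  2 15

Answer: 11  4  0  9
 7  8  3 10
14  5 13  6
12  1  2 15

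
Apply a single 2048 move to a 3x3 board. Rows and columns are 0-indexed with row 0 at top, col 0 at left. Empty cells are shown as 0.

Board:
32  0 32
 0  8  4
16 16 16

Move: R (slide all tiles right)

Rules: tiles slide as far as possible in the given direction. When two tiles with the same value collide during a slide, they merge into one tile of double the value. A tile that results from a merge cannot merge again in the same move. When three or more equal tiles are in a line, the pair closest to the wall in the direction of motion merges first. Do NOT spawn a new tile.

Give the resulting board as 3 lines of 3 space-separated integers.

Answer:  0  0 64
 0  8  4
 0 16 32

Derivation:
Slide right:
row 0: [32, 0, 32] -> [0, 0, 64]
row 1: [0, 8, 4] -> [0, 8, 4]
row 2: [16, 16, 16] -> [0, 16, 32]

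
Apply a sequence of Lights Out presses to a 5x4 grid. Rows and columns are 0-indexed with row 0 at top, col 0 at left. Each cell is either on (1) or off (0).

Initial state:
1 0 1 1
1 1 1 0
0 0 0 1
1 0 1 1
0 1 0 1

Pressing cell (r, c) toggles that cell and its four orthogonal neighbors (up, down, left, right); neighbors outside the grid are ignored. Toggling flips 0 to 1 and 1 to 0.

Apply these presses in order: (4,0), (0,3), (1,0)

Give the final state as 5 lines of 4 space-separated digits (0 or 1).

After press 1 at (4,0):
1 0 1 1
1 1 1 0
0 0 0 1
0 0 1 1
1 0 0 1

After press 2 at (0,3):
1 0 0 0
1 1 1 1
0 0 0 1
0 0 1 1
1 0 0 1

After press 3 at (1,0):
0 0 0 0
0 0 1 1
1 0 0 1
0 0 1 1
1 0 0 1

Answer: 0 0 0 0
0 0 1 1
1 0 0 1
0 0 1 1
1 0 0 1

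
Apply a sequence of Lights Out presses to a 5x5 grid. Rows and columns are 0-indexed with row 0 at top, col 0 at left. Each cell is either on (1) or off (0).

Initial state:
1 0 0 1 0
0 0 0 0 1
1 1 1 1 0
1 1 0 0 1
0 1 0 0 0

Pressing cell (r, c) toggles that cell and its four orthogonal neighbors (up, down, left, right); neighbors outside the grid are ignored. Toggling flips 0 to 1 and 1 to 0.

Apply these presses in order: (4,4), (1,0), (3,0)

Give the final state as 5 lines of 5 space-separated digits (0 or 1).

After press 1 at (4,4):
1 0 0 1 0
0 0 0 0 1
1 1 1 1 0
1 1 0 0 0
0 1 0 1 1

After press 2 at (1,0):
0 0 0 1 0
1 1 0 0 1
0 1 1 1 0
1 1 0 0 0
0 1 0 1 1

After press 3 at (3,0):
0 0 0 1 0
1 1 0 0 1
1 1 1 1 0
0 0 0 0 0
1 1 0 1 1

Answer: 0 0 0 1 0
1 1 0 0 1
1 1 1 1 0
0 0 0 0 0
1 1 0 1 1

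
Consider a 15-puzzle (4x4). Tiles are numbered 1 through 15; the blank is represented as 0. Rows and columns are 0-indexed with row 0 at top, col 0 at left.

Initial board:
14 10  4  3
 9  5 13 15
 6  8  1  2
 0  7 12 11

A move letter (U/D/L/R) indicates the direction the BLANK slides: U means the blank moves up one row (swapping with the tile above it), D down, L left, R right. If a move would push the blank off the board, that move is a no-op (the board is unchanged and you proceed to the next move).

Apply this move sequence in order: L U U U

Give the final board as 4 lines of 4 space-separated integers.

Answer:  0 10  4  3
14  5 13 15
 9  8  1  2
 6  7 12 11

Derivation:
After move 1 (L):
14 10  4  3
 9  5 13 15
 6  8  1  2
 0  7 12 11

After move 2 (U):
14 10  4  3
 9  5 13 15
 0  8  1  2
 6  7 12 11

After move 3 (U):
14 10  4  3
 0  5 13 15
 9  8  1  2
 6  7 12 11

After move 4 (U):
 0 10  4  3
14  5 13 15
 9  8  1  2
 6  7 12 11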